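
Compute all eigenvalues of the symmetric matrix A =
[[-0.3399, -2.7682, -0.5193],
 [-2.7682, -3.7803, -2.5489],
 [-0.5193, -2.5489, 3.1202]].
sigma(A) ≈ {-6, 1, 4}

A is real symmetric, so its spectrum consists of real eigenvalues. Expanding the characteristic polynomial of the displayed matrix gives
  det(λ I - A) = p(λ) = λ^3 + (1)λ^2 + (-26)λ + (24.0011).
Solving p(λ) = 0 yields eigenvalues ≈ -6, 1, 4. (A is shown rounded to 4 decimals, so these recover the underlying integer eigenvalues to within that precision.)
Verification: the trace of A = -1 equals the sum of eigenvalues -1, and det(A) ≈ -24.0011 matches the eigenvalue product -24.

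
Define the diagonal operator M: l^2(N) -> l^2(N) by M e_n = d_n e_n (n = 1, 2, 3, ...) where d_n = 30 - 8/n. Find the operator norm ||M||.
||M|| = 30

For a diagonal operator on l^2 with entries d_n, ||M|| = sup_n |d_n|. Here d_1 = 22, d_2 = 26, ..., and d_n = 30 - 8/n increases monotonically toward 30. All terms lie in [22, 30), so |d_n| = d_n and the supremum is the limit 30, which is not attained by any individual d_n. Hence ||M|| = 30.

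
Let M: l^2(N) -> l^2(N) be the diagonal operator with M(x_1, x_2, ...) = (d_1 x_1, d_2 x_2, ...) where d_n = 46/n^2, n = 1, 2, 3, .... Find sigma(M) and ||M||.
sigma(M) = {46/n^2 : n ≥ 1} ∪ {0}; ||M|| = 46

A bounded diagonal operator on l^2 with diagonal entries d_n has spectrum equal to the closure of {d_n : n ≥ 1}: every d_n is an eigenvalue (with eigenvector e_n), so {d_n} ⊂ sigma(M); the spectrum is closed, so its closure is too; and for lambda not in the closure, (M - lambda I) has bounded inverse (the diagonal entries 1/(d_n - lambda) are bounded). For our sequence d_n = 46/n^2, n = 1, 2, 3, ...:
  - {d_n} = {46/n^2 : n ≥ 1}; the only limit point is 0
  - closure = {46/n^2 : n ≥ 1} ∪ {0}
For the norm: a diagonal operator has ||M|| = sup_n |d_n|. Here d_n = 46/n^2 is positive and decreasing, so sup_n |d_n| = d_1 = 46. So ||M|| = 46.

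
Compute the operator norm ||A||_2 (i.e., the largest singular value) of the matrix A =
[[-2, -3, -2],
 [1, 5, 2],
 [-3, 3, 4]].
||A||_2 ≈ 7.9461 (= sqrt(largest eigenvalue of A^T A))

||A||_2 = sigma_max(A) = sqrt(lambda_max(A^T A)). Form the symmetric matrix M = A^T A =
[[14, 2, -6],
 [2, 43, 28],
 [-6, 28, 24]].
Its characteristic polynomial (trace, sum of principal 2x2 minors, determinant of M give the coefficients) is
  p(λ) = det(λ I - M) = λ^3 - 81λ^2 + 1146λ - 1156.
No integer candidate from the rational root theorem (±divisors of 1156) is a root, so the roots are irrational. The cubic discriminant is Δ = 2034484884 > 0, so there are three distinct real roots. p(1) = -90 and p(2) = 820 have opposite signs, so a root lies in (1, 2); Newton's method refines it to λ ≈ 1.0919. p(16) = 540 and p(17) = -170 have opposite signs, so a root lies in (16, 17); Newton's method refines it to λ ≈ 16.7684. p(63) = -400 and p(64) = 2556 have opposite signs, so a root lies in (63, 64); Newton's method refines it to λ ≈ 63.1398. Check (Vieta): the three roots sum to 81, matching tr M = 81.
So the eigenvalues of A^T A are ≈ 1.0919, 16.7684, 63.1398 (all ≥ 0, as they must be for A^T A). The largest is λ_max ≈ 63.1398, hence ||A||_2 = sqrt(λ_max) ≈ 7.9461.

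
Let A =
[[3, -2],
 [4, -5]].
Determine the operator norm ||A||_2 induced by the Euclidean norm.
||A||_2 = sqrt((54 + sqrt(2720))/2) ≈ 7.2854 (= sqrt(largest eigenvalue of A^T A))

||A||_2 = sigma_max(A) = sqrt(lambda_max(A^T A)). Form the symmetric matrix M = A^T A =
[[25, -26],
 [-26, 29]].
Its characteristic polynomial (trace, determinant of M give the coefficients) is
  p(λ) = det(λ I - M) = λ^2 - 54λ + 49.
For λ^2 - 54λ + 49 the discriminant is 2720. It is nonnegative but not a perfect square, so the roots are real and irrational: λ = (54 ± sqrt(2720))/2 ≈ 53.0768, 0.9232.
So the eigenvalues of A^T A are ≈ 0.9232, 53.0768 (all ≥ 0, as they must be for A^T A). The largest is λ_max = (54 + sqrt(2720))/2 ≈ 53.0768, hence ||A||_2 = sqrt(λ_max) = sqrt((54 + sqrt(2720))/2) ≈ 7.2854.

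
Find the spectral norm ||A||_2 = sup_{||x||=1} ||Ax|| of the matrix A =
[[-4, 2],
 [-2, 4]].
||A||_2 = 6 (= sqrt(largest eigenvalue of A^T A))

||A||_2 = sigma_max(A) = sqrt(lambda_max(A^T A)). Form the symmetric matrix M = A^T A =
[[20, -16],
 [-16, 20]].
Its characteristic polynomial (trace, determinant of M give the coefficients) is
  p(λ) = det(λ I - M) = λ^2 - 40λ + 144.
For λ^2 - 40λ + 144 the discriminant is 1024. It is a perfect square (32^2), so the roots are rational: λ = (40 ± 32)/2 = 36, 4.
So the eigenvalues of A^T A are ≈ 4, 36 (all ≥ 0, as they must be for A^T A). The largest is λ_max = 36, hence ||A||_2 = sqrt(λ_max) = 6.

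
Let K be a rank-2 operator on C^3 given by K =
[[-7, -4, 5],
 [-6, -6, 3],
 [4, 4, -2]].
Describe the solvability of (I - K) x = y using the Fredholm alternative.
(I - K) is invertible (det(I - K) = 28 ≠ 0), so for every y in C^3 the equation (I - K) x = y has a unique solution.

K has rank 2 and factors as K = U V^T = u1 v1^T + u2 v2^T with u1 = (1, 0, 0), v1 = (-1, 2, 2), u2 = (-3, -3, 2), v2 = (2, 2, -1) (multiplying out reproduces the displayed K). The nonzero eigenvalues of U V^T coincide with those of the 2 x 2 matrix G = V^T U = [[v1·u1, v1·u2], [v2·u1, v2·u2]] = [[-1, 1], [2, -14]], and by the Sylvester determinant identity det(I_3 - U V^T) = det(I_2 - V^T U) = det([[2, -1], [-2, 15]]) = (2)(15) - (-1)(-2) = 28. (Direct check: I - K =
[[8, 4, -5],
 [6, 7, -3],
 [-4, -4, 3]]
has determinant 28.) The finite-dimensional Fredholm alternative says: either (I - K) is invertible, or ker(I - K) ≠ {0} and then range(I - K) = ker((I - K)^*)^⊥, with dim ker(I - K) = dim ker((I - K)^*). Since det(I - K) ≠ 0, 1 is not an eigenvalue of K and ker(I - K) = {0}, so we are in the first case: for every y there is a unique x = (I - K)^(-1) y. (Explicitly, by the Woodbury identity, (I - U V^T)^(-1) = I + U (I_2 - G)^(-1) V^T.)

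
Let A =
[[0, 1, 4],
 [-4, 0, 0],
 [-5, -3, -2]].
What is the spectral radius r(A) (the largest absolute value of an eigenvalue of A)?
r(A) ≈ 5.3595

The eigenvalues of A are the roots of its characteristic polynomial. With M = A (coefficients from the trace, the sum of principal 2x2 minors, and det A):
  p(λ) = det(λ I - M) = λ^3 + 2λ^2 + 24λ - 40.
No integer candidate from the rational root theorem (±divisors of 40) is a root, so the roots are irrational. The cubic discriminant is Δ = -129472 < 0, so there is one real root and a complex-conjugate pair. p(1) = -13 and p(2) = 24 have opposite signs, so a root lies in (1, 2); Newton's method refines it to λ ≈ 1.3925. Dividing out (λ - (1.3925)) leaves approximately λ^2 + 3.3925λ + 28.7243. For λ^2 + 3.3925λ + 28.7243 the discriminant is -103.3878. It is negative, so the remaining roots are the complex-conjugate pair λ ≈ -1.6963 ± 5.084i. Their product equals the constant term, so |λ|^2 ≈ 28.7243 and |λ| ≈ 5.3595.
Thus the eigenvalues (to 4 decimals) are 1.3925 (modulus 1.3925); -1.6963 ± 5.084i (modulus 5.3595). The spectral radius is the largest modulus: r(A) ≈ 5.3595. (Cross-check: r(A) ≤ ||A||_2 ≈ 7.2391; equality holds whenever A is normal, though it can also hold for some non-normal A.)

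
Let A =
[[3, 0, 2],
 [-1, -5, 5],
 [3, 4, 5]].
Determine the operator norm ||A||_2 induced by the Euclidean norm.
||A||_2 ≈ 7.7708 (= sqrt(largest eigenvalue of A^T A))

||A||_2 = sigma_max(A) = sqrt(lambda_max(A^T A)). Form the symmetric matrix M = A^T A =
[[19, 17, 16],
 [17, 41, -5],
 [16, -5, 54]].
Its characteristic polynomial (trace, sum of principal 2x2 minors, determinant of M give the coefficients) is
  p(λ) = det(λ I - M) = λ^3 - 114λ^2 + 3449λ - 12769.
No integer candidate from the rational root theorem (±divisors of 12769) is a root, so the roots are irrational. The cubic discriminant is Δ = 780555721 > 0, so there are three distinct real roots. p(4) = -733 and p(5) = 1751 have opposite signs, so a root lies in (4, 5); Newton's method refines it to λ ≈ 4.2868. p(49) = 167 and p(50) = -319 have opposite signs, so a root lies in (49, 50); Newton's method refines it to λ ≈ 49.3281. p(60) = -229 and p(61) = 407 have opposite signs, so a root lies in (60, 61); Newton's method refines it to λ ≈ 60.3852. Check (Vieta): the three roots sum to 114, matching tr M = 114.
So the eigenvalues of A^T A are ≈ 4.2868, 49.3281, 60.3852 (all ≥ 0, as they must be for A^T A). The largest is λ_max ≈ 60.3852, hence ||A||_2 = sqrt(λ_max) ≈ 7.7708.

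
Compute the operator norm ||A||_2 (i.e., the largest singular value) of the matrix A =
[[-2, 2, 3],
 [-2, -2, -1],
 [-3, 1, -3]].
||A||_2 ≈ 4.8407 (= sqrt(largest eigenvalue of A^T A))

||A||_2 = sigma_max(A) = sqrt(lambda_max(A^T A)). Form the symmetric matrix M = A^T A =
[[17, -3, 5],
 [-3, 9, 5],
 [5, 5, 19]].
Its characteristic polynomial (trace, sum of principal 2x2 minors, determinant of M give the coefficients) is
  p(λ) = det(λ I - M) = λ^3 - 45λ^2 + 588λ - 1936.
No integer candidate from the rational root theorem (±divisors of 1936) is a root, so the roots are irrational. The cubic discriminant is Δ = 2149200 > 0, so there are three distinct real roots. p(4) = -240 and p(5) = 4 have opposite signs, so a root lies in (4, 5); Newton's method refines it to λ ≈ 4.9813. p(16) = 48 and p(17) = -32 have opposite signs, so a root lies in (16, 17); Newton's method refines it to λ ≈ 16.5861. p(23) = -50 and p(24) = 80 have opposite signs, so a root lies in (23, 24); Newton's method refines it to λ ≈ 23.4326. Check (Vieta): the three roots sum to 45, matching tr M = 45.
So the eigenvalues of A^T A are ≈ 4.9813, 16.5861, 23.4326 (all ≥ 0, as they must be for A^T A). The largest is λ_max ≈ 23.4326, hence ||A||_2 = sqrt(λ_max) ≈ 4.8407.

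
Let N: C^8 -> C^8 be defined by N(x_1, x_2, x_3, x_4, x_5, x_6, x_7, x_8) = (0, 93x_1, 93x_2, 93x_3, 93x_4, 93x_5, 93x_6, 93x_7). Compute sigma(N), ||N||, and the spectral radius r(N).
sigma(N) = {0}; ||N|| = 93; r(N) = 0. (N is nilpotent with N^8 = 0.)

On C^8, N is a strictly lower-triangular matrix with 93 on the subdiagonal and zeros elsewhere, so its characteristic polynomial is lambda^8 and every eigenvalue is 0: sigma(N) = {0}. For the operator norm, N e_i = 93e_{i+1} for i = 1, ..., 7 and N e_8 = 0, so the singular values of N are 93 (with multiplicity 7) and 0; hence ||N|| = 93. The spectral radius r(N) = max|lambda| = 0. Note ||N|| > r(N) — characteristic of non-normal nilpotent operators. Indeed N^8 = 0.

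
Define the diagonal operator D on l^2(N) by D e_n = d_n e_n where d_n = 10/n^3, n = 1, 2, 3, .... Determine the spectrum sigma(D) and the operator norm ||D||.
sigma(D) = {10/n^3 : n ≥ 1} ∪ {0}; ||D|| = 10

A bounded diagonal operator on l^2 with diagonal entries d_n has spectrum equal to the closure of {d_n : n ≥ 1}: every d_n is an eigenvalue (with eigenvector e_n), so {d_n} ⊂ sigma(D); the spectrum is closed, so its closure is too; and for lambda not in the closure, (D - lambda I) has bounded inverse (the diagonal entries 1/(d_n - lambda) are bounded). For our sequence d_n = 10/n^3, n = 1, 2, 3, ...:
  - {d_n} = {10/n^3 : n ≥ 1}; the only limit point is 0
  - closure = {10/n^3 : n ≥ 1} ∪ {0}
For the norm: a diagonal operator has ||D|| = sup_n |d_n|. Here d_n = 10/n^3 is positive and decreasing, so sup_n |d_n| = d_1 = 10. So ||D|| = 10.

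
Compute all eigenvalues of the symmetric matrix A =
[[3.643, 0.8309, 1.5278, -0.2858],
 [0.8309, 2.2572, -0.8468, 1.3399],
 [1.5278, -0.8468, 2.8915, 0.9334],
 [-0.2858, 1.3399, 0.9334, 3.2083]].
sigma(A) ≈ {0, 3, 4, 5}

A is real symmetric, so its spectrum consists of real eigenvalues. Expanding the characteristic polynomial of the displayed matrix gives
  det(λ I - A) = p(λ) = λ^4 + (-12)λ^3 + (47)λ^2 + (-60)λ + (0).
Solving p(λ) = 0 yields eigenvalues ≈ 0, 3, 4, 5. (A is shown rounded to 4 decimals, so these recover the underlying integer eigenvalues to within that precision.)
Verification: the trace of A = 12 equals the sum of eigenvalues 12, and det(A) ≈ 0.0001 matches the eigenvalue product 0.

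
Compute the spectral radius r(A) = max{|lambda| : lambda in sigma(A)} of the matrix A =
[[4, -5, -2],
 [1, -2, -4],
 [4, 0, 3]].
r(A) = 5

The eigenvalues of A are the roots of its characteristic polynomial. With M = A (coefficients from the trace, the sum of principal 2x2 minors, and det A):
  p(λ) = det(λ I - M) = λ^3 - 5λ^2 + 11λ - 55.
By the rational root theorem any rational root is an integer divisor of 55. Testing λ = 5: p(5) = 125 - 125 + 55 - 55 = 0, so λ = 5 is a root. Dividing out (λ - 5) leaves p(λ) = (λ - 5)(λ^2 + 11). For λ^2 + 11 the discriminant is -44. It is negative, so the roots are the complex-conjugate pair λ = 0 ± (sqrt(44)/2) i ≈ 0 ± 3.3166i. For a conjugate pair the product of the roots equals the constant term, so |λ|^2 = 11 and |λ| = sqrt(11) ≈ 3.3166.
Thus the eigenvalues (to 4 decimals) are 0 ± 3.3166i (modulus 3.3166); 5 (modulus 5). The spectral radius is the largest modulus: r(A) = 5. (Cross-check: r(A) ≤ ||A||_2 ≈ 7.6629; equality holds whenever A is normal, though it can also hold for some non-normal A.)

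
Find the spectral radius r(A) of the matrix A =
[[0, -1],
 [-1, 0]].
r(A) = 1

The eigenvalues of A are the roots of its characteristic polynomial. With M = A (coefficients from the trace and determinant):
  p(λ) = det(λ I - M) = λ^2 - 1.
For λ^2 - 1 the discriminant is 4. It is a perfect square (2^2), so the roots are rational: λ = (0 ± 2)/2 = 1, -1.
Thus the eigenvalues (to 4 decimals) are 1 (modulus 1); -1 (modulus 1). The spectral radius is the largest modulus: r(A) = 1. (Cross-check: r(A) ≤ ||A||_2 ≈ 1; equality holds whenever A is normal, though it can also hold for some non-normal A.)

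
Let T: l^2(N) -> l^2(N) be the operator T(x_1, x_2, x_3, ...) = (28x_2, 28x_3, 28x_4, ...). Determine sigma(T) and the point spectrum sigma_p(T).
sigma(T) = closed disk {z in C : |z| ≤ 28}; sigma_p(T) = open disk {z in C : |z| < 28}

Note T = 28·V where V is the unit left shift (V x)_k = x_{k+1}; so sigma(T) = 28·sigma(V) and ||T|| = 28||V||. ||T x||^2 = 784sum_{k≥2} |x_k|^2 ≤ 784||x||^2, with equality on {x : x_1 = 0}, so ||T|| = 28. For any lambda with |lambda| < 28, set r = lambda/28 (|r| < 1); the vector x = (1, r, r^2, ...) is in l^2 and satisfies T x = 28(r, r^2, ...) = lambda x, so lambda is an eigenvalue. On the boundary |lambda| = 28 the geometric series diverges, so no l^2 eigenvector exists, but these lambda lie in the approximate point spectrum. Hence sigma(T) is the closed disk of radius 28 and sigma_p(T) is the open disk.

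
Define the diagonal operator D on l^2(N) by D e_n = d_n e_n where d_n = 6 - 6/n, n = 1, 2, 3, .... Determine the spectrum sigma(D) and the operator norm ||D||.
sigma(D) = {6 - 6/n : n ≥ 1} ∪ {6}; ||D|| = 6

A bounded diagonal operator on l^2 with diagonal entries d_n has spectrum equal to the closure of {d_n : n ≥ 1}: every d_n is an eigenvalue (with eigenvector e_n), so {d_n} ⊂ sigma(D); the spectrum is closed, so its closure is too; and for lambda not in the closure, (D - lambda I) has bounded inverse (the diagonal entries 1/(d_n - lambda) are bounded). For our sequence d_n = 6 - 6/n, n = 1, 2, 3, ...:
  - {d_n} = {6 - 6/n : n ≥ 1}; the only limit point is 6
  - closure = {6 - 6/n : n ≥ 1} ∪ {6}
For the norm: a diagonal operator has ||D|| = sup_n |d_n|. Here d_n = 6 - 6/n increases monotonically from d_1 = 0 toward 6, with all terms in [0, 6); so sup_n |d_n| = 6 (the supremum is the limit, not attained). So ||D|| = 6.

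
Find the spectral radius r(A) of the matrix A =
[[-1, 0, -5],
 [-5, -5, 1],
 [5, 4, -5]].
r(A) = sqrt(46) ≈ 6.7823

The eigenvalues of A are the roots of its characteristic polynomial. With M = A (coefficients from the trace, the sum of principal 2x2 minors, and det A):
  p(λ) = det(λ I - M) = λ^3 + 11λ^2 + 56λ + 46.
By the rational root theorem any rational root is an integer divisor of 46. Testing λ = -1: p(-1) = -1 + 11 - 56 + 46 = 0, so λ = -1 is a root. Dividing out (λ + 1) leaves p(λ) = (λ + 1)(λ^2 + 10λ + 46). For λ^2 + 10λ + 46 the discriminant is -84. It is negative, so the roots are the complex-conjugate pair λ = -5 ± (sqrt(84)/2) i ≈ -5 ± 4.5826i. For a conjugate pair the product of the roots equals the constant term, so |λ|^2 = 46 and |λ| = sqrt(46) ≈ 6.7823.
Thus the eigenvalues (to 4 decimals) are -5 ± 4.5826i (modulus 6.7823); -1 (modulus 1). The spectral radius is the largest modulus: r(A) = sqrt(46) ≈ 6.7823. (Cross-check: r(A) ≤ ||A||_2 ≈ 10.573; equality holds whenever A is normal, though it can also hold for some non-normal A.)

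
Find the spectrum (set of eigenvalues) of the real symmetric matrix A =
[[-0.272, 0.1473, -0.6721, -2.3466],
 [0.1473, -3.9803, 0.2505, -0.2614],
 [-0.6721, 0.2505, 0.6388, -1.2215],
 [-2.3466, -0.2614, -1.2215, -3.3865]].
sigma(A) ≈ {-5, -4, 1} (1 with multiplicity 2)

A is real symmetric, so its spectrum consists of real eigenvalues. Expanding the characteristic polynomial of the displayed matrix gives
  det(λ I - A) = p(λ) = λ^4 + (7)λ^3 + (3)λ^2 + (-30.9989)λ + (19.9986).
Solving p(λ) = 0 yields eigenvalues ≈ -5, -4, 1, 1. (A is shown rounded to 4 decimals, so these recover the underlying integer eigenvalues to within that precision.)
Verification: the trace of A = -7 equals the sum of eigenvalues -7, and det(A) ≈ 19.9986 matches the eigenvalue product 20.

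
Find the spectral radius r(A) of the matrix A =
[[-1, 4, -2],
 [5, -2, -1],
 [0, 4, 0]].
r(A) ≈ 6.3181

The eigenvalues of A are the roots of its characteristic polynomial. With M = A (coefficients from the trace, the sum of principal 2x2 minors, and det A):
  p(λ) = det(λ I - M) = λ^3 + 3λ^2 - 14λ + 44.
No integer candidate from the rational root theorem (±divisors of 44) is a root, so the roots are irrational. The cubic discriminant is Δ = -77548 < 0, so there is one real root and a complex-conjugate pair. p(-7) = -54 and p(-6) = 20 have opposite signs, so a root lies in (-7, -6); Newton's method refines it to λ ≈ -6.3181. Dividing out (λ - (-6.3181)) leaves approximately λ^2 - 3.3181λ + 6.9641. For λ^2 - 3.3181λ + 6.9641 the discriminant is -16.8467. It is negative, so the remaining roots are the complex-conjugate pair λ ≈ 1.6591 ± 2.0522i. Their product equals the constant term, so |λ|^2 ≈ 6.9641 and |λ| ≈ 2.639.
Thus the eigenvalues (to 4 decimals) are -6.3181 (modulus 6.3181); 1.6591 ± 2.0522i (modulus 2.639). The spectral radius is the largest modulus: r(A) ≈ 6.3181. (Cross-check: r(A) ≤ ||A||_2 ≈ 6.7911; equality holds whenever A is normal, though it can also hold for some non-normal A.)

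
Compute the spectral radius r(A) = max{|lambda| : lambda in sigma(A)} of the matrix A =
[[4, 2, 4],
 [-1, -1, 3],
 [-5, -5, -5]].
r(A) ≈ 4.9073

The eigenvalues of A are the roots of its characteristic polynomial. With M = A (coefficients from the trace, the sum of principal 2x2 minors, and det A):
  p(λ) = det(λ I - M) = λ^3 + 2λ^2 + 18λ - 40.
No integer candidate from the rational root theorem (±divisors of 40) is a root, so the roots are irrational. The cubic discriminant is Δ = -89872 < 0, so there is one real root and a complex-conjugate pair. p(1) = -19 and p(2) = 12 have opposite signs, so a root lies in (1, 2); Newton's method refines it to λ ≈ 1.661. Dividing out (λ - (1.661)) leaves approximately λ^2 + 3.661λ + 24.0812. For λ^2 + 3.661λ + 24.0812 the discriminant is -82.9214. It is negative, so the remaining roots are the complex-conjugate pair λ ≈ -1.8305 ± 4.5531i. Their product equals the constant term, so |λ|^2 ≈ 24.0812 and |λ| ≈ 4.9073.
Thus the eigenvalues (to 4 decimals) are 1.661 (modulus 1.661); -1.8305 ± 4.5531i (modulus 4.9073). The spectral radius is the largest modulus: r(A) ≈ 4.9073. (Cross-check: r(A) ≤ ||A||_2 ≈ 10.4757; equality holds whenever A is normal, though it can also hold for some non-normal A.)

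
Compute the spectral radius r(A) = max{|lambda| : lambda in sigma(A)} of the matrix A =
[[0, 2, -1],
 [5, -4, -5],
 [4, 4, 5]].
r(A) ≈ 5.0748

The eigenvalues of A are the roots of its characteristic polynomial. With M = A (coefficients from the trace, the sum of principal 2x2 minors, and det A):
  p(λ) = det(λ I - M) = λ^3 - λ^2 - 6λ + 126.
No integer candidate from the rational root theorem (±divisors of 126) is a root, so the roots are irrational. The cubic discriminant is Δ = -413640 < 0, so there is one real root and a complex-conjugate pair. p(-6) = -90 and p(-5) = 6 have opposite signs, so a root lies in (-6, -5); Newton's method refines it to λ ≈ -5.0748. Dividing out (λ - (-5.0748)) leaves approximately λ^2 - 6.0748λ + 24.8285. For λ^2 - 6.0748λ + 24.8285 the discriminant is -62.4107. It is negative, so the remaining roots are the complex-conjugate pair λ ≈ 3.0374 ± 3.95i. Their product equals the constant term, so |λ|^2 ≈ 24.8285 and |λ| ≈ 4.9828.
Thus the eigenvalues (to 4 decimals) are -5.0748 (modulus 5.0748); 3.0374 ± 3.95i (modulus 4.9828). The spectral radius is the largest modulus: r(A) ≈ 5.0748. (Cross-check: r(A) ≤ ||A||_2 ≈ 9.1216; equality holds whenever A is normal, though it can also hold for some non-normal A.)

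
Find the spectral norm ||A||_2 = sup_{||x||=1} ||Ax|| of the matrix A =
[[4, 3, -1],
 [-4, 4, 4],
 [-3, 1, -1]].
||A||_2 ≈ 7.4182 (= sqrt(largest eigenvalue of A^T A))

||A||_2 = sigma_max(A) = sqrt(lambda_max(A^T A)). Form the symmetric matrix M = A^T A =
[[41, -7, -17],
 [-7, 26, 12],
 [-17, 12, 18]].
Its characteristic polynomial (trace, sum of principal 2x2 minors, determinant of M give the coefficients) is
  p(λ) = det(λ I - M) = λ^3 - 85λ^2 + 1790λ - 7744.
No integer candidate from the rational root theorem (±divisors of 7744) is a root, so the roots are irrational. The cubic discriminant is Δ = 774445828 > 0, so there are three distinct real roots. p(5) = -794 and p(6) = 152 have opposite signs, so a root lies in (5, 6); Newton's method refines it to λ ≈ 5.8291. p(24) = 80 and p(25) = -494 have opposite signs, so a root lies in (24, 25); Newton's method refines it to λ ≈ 24.1419. p(55) = -44 and p(56) = 1552 have opposite signs, so a root lies in (55, 56); Newton's method refines it to λ ≈ 55.029. Check (Vieta): the three roots sum to 85, matching tr M = 85.
So the eigenvalues of A^T A are ≈ 5.8291, 24.1419, 55.029 (all ≥ 0, as they must be for A^T A). The largest is λ_max ≈ 55.029, hence ||A||_2 = sqrt(λ_max) ≈ 7.4182.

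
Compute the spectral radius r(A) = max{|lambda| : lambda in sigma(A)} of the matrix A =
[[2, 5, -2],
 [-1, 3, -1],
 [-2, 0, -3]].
r(A) ≈ 3.3944

The eigenvalues of A are the roots of its characteristic polynomial. With M = A (coefficients from the trace, the sum of principal 2x2 minors, and det A):
  p(λ) = det(λ I - M) = λ^3 - 2λ^2 - 8λ + 35.
No integer candidate from the rational root theorem (±divisors of 35) is a root, so the roots are irrational. The cubic discriminant is Δ = -19571 < 0, so there is one real root and a complex-conjugate pair. p(-4) = -29 and p(-3) = 14 have opposite signs, so a root lies in (-4, -3); Newton's method refines it to λ ≈ -3.3944. Dividing out (λ - (-3.3944)) leaves approximately λ^2 - 5.3944λ + 10.311. For λ^2 - 5.3944λ + 10.311 the discriminant is -12.1442. It is negative, so the remaining roots are the complex-conjugate pair λ ≈ 2.6972 ± 1.7424i. Their product equals the constant term, so |λ|^2 ≈ 10.311 and |λ| ≈ 3.2111.
Thus the eigenvalues (to 4 decimals) are -3.3944 (modulus 3.3944); 2.6972 ± 1.7424i (modulus 3.2111). The spectral radius is the largest modulus: r(A) ≈ 3.3944. (Cross-check: r(A) ≤ ||A||_2 ≈ 6.4178; equality holds whenever A is normal, though it can also hold for some non-normal A.)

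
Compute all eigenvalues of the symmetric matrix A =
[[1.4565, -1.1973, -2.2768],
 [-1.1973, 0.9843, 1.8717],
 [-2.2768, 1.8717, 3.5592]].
sigma(A) ≈ {0, 6} (0 with multiplicity 2)

A is real symmetric, so its spectrum consists of real eigenvalues. Expanding the characteristic polynomial of the displayed matrix gives
  det(λ I - A) = p(λ) = λ^3 + (-6)λ^2 + (0)λ + (0).
Solving p(λ) = 0 yields eigenvalues ≈ 0, 0, 6. (A is shown rounded to 4 decimals, so these recover the underlying integer eigenvalues to within that precision.)
Verification: the trace of A = 6 equals the sum of eigenvalues 6, and det(A) ≈ 0.0000 matches the eigenvalue product 0.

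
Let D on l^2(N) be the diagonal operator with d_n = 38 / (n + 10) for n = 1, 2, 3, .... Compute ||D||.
||D|| = 38/11 (attained at n = 1)

For D diagonal, ||D|| = sup_n |d_n| = sup_n 38/(n + 10). This is positive and strictly decreasing in n, so the supremum is attained at n = 1: d_1 = 38/(1 + 10) = 38/11. Hence ||D|| = 38/11.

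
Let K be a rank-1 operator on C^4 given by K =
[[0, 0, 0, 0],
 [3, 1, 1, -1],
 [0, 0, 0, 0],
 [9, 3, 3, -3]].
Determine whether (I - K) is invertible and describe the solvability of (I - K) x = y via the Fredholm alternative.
(I - K) is invertible (det(I - K) = 3 ≠ 0), so for every y in C^4 the equation (I - K) x = y has a unique solution.

K has rank 1, so it is an outer product K = u v^T: every row of K is a multiple of one row vector. Reading off the entries, u = (0, -1, 0, -3) and v = (-3, -1, -1, 1) (row i of K equals u_i·v^T). A rank-one matrix u v^T satisfies K u = u (v·u) and kills the (3)-dimensional subspace v^⊥, so its characteristic polynomial is lambda^3 (lambda - v·u) with v·u = tr K = -2. Hence the eigenvalues of I - K are 1 (multiplicity 3) and 1 - (-2) = 3, so det(I - K) = 3. (Direct check: I - K =
[[1, 0, 0, 0],
 [-3, 0, -1, 1],
 [0, 0, 1, 0],
 [-9, -3, -3, 4]]
has determinant 3.) The finite-dimensional Fredholm alternative says: either (I - K) is invertible, or ker(I - K) ≠ {0} and then range(I - K) = ker((I - K)^*)^⊥, with dim ker(I - K) = dim ker((I - K)^*). Since det(I - K) ≠ 0, 1 is not an eigenvalue of K and ker(I - K) = {0}, so we are in the first case: for every y there is a unique x = (I - K)^(-1) y. Explicitly, by the Sherman–Morrison formula, (I - u v^T)^(-1) = I + u v^T/(1 - v·u), i.e. (I - K)^(-1) = I + K/(3).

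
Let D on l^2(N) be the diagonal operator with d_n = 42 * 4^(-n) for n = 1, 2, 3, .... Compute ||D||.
||D|| = 21/2 (attained at n = 1)

For D diagonal, ||D|| = sup_n |d_n|. The sequence d_n = 42 * 4^(-n) is positive and strictly decreasing (ratio 4^(-1) < 1), so the supremum is d_1 = 42/4 = 21/2. Hence ||D|| = 21/2.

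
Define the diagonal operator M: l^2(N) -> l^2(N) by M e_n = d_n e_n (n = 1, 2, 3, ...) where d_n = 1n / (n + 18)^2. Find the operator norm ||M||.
||M|| = 1/72 (attained at n = 18)

For M diagonal, ||M|| = sup_n |d_n|. Treat f(x) = 1x / (x + 18)^2 for real x > 0. By the quotient rule, f'(x) = 1(18 - x)/(x + 18)^3, which is positive for x < 18 and negative for x > 18. So f has a unique maximum at x = 18, and since 18 is a positive integer, the supremum over n ≥ 1 is attained at n = 18: d_18 = 1·18/(18 + 18)^2 = 1·18/1296 = 1/72. Hence ||M|| = 1/72.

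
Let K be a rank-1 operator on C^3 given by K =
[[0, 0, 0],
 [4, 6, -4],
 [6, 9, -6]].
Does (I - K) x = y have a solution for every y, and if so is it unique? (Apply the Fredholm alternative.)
(I - K) is invertible (det(I - K) = 1 ≠ 0), so for every y in C^3 the equation (I - K) x = y has a unique solution.

K has rank 1, so it is an outer product K = u v^T: every row of K is a multiple of one row vector. Reading off the entries, u = (0, 2, 3) and v = (2, 3, -2) (row i of K equals u_i·v^T). A rank-one matrix u v^T satisfies K u = u (v·u) and kills the (2)-dimensional subspace v^⊥, so its characteristic polynomial is lambda^2 (lambda - v·u) with v·u = tr K = 0. Hence the eigenvalues of I - K are 1 (multiplicity 2) and 1 - (0) = 1, so det(I - K) = 1. (Direct check: I - K =
[[1, 0, 0],
 [-4, -5, 4],
 [-6, -9, 7]]
has determinant 1.) The finite-dimensional Fredholm alternative says: either (I - K) is invertible, or ker(I - K) ≠ {0} and then range(I - K) = ker((I - K)^*)^⊥, with dim ker(I - K) = dim ker((I - K)^*). Since det(I - K) ≠ 0, 1 is not an eigenvalue of K and ker(I - K) = {0}, so we are in the first case: for every y there is a unique x = (I - K)^(-1) y. Explicitly, by the Sherman–Morrison formula, (I - u v^T)^(-1) = I + u v^T/(1 - v·u), i.e. (I - K)^(-1) = I + K.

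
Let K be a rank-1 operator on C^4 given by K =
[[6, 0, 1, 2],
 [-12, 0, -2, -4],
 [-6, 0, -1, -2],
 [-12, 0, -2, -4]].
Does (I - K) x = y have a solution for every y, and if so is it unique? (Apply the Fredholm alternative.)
(I - K) is singular (det(I - K) = 0, i.e. 1 ∈ sigma(K)). (I - K) x = y is solvable iff y ⊥ ker((I - K)^*) = span{(6, 0, 1, 2)}, i.e. iff 6y_1 + y_3 + 2y_4 = 0. When solvable, the solutions are x = y + c·(1, -2, -1, -2), c arbitrary (ker(I - K) = span{(1, -2, -1, -2)}, dimension 1).

K has rank 1, so it is an outer product K = u v^T: every row of K is a multiple of one row vector. Reading off the entries, u = (1, -2, -1, -2) and v = (6, 0, 1, 2) (row i of K equals u_i·v^T). A rank-one matrix u v^T satisfies K u = u (v·u) and kills the (3)-dimensional subspace v^⊥, so its characteristic polynomial is lambda^3 (lambda - v·u) with v·u = tr K = 1. Hence the eigenvalues of I - K are 1 (multiplicity 3) and 1 - (1) = 0, so det(I - K) = 0. (Direct check: I - K =
[[-5, 0, -1, -2],
 [12, 1, 2, 4],
 [6, 0, 2, 2],
 [12, 0, 2, 5]]
has determinant 0.) So 1 is an eigenvalue of K and (I - K) is not invertible. The finite-dimensional Fredholm alternative says: either (I - K) is invertible, or ker(I - K) ≠ {0} and then range(I - K) = ker((I - K)^*)^⊥, with dim ker(I - K) = dim ker((I - K)^*). We are in the second case, so we need both kernels. Kernel of I - K: (I - K) u = u - u (v·u) = u - u = 0, so ker(I - K) = span{u} = span{(1, -2, -1, -2)} (it is exactly 1-dimensional because rank(I - K) = 3). Kernel of the adjoint: K is real, so (I - K)^* = I - K^T = I - v u^T, and (I - v u^T) v = v - v (u·v) = 0; hence ker((I - K)^*) = span{v} = span{(6, 0, 1, 2)}. Therefore (I - K) x = y is solvable iff <y, v> = 0, i.e. iff 6y_1 + y_3 + 2y_4 = 0. When this holds, K y = u (v·y) = 0, so (I - K) y = y and x = y is a particular solution; the full solution set is the line x = y + c·u = y + c·(1, -2, -1, -2), c ∈ C.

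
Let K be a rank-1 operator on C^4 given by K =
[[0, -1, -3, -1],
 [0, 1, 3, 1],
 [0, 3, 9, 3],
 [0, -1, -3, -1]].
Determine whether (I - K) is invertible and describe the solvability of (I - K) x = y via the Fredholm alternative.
(I - K) is invertible (det(I - K) = -8 ≠ 0), so for every y in C^4 the equation (I - K) x = y has a unique solution.

K has rank 1, so it is an outer product K = u v^T: every row of K is a multiple of one row vector. Reading off the entries, u = (-1, 1, 3, -1) and v = (0, 1, 3, 1) (row i of K equals u_i·v^T). A rank-one matrix u v^T satisfies K u = u (v·u) and kills the (3)-dimensional subspace v^⊥, so its characteristic polynomial is lambda^3 (lambda - v·u) with v·u = tr K = 9. Hence the eigenvalues of I - K are 1 (multiplicity 3) and 1 - (9) = -8, so det(I - K) = -8. (Direct check: I - K =
[[1, 1, 3, 1],
 [0, 0, -3, -1],
 [0, -3, -8, -3],
 [0, 1, 3, 2]]
has determinant -8.) The finite-dimensional Fredholm alternative says: either (I - K) is invertible, or ker(I - K) ≠ {0} and then range(I - K) = ker((I - K)^*)^⊥, with dim ker(I - K) = dim ker((I - K)^*). Since det(I - K) ≠ 0, 1 is not an eigenvalue of K and ker(I - K) = {0}, so we are in the first case: for every y there is a unique x = (I - K)^(-1) y. Explicitly, by the Sherman–Morrison formula, (I - u v^T)^(-1) = I + u v^T/(1 - v·u), i.e. (I - K)^(-1) = I + K/(-8).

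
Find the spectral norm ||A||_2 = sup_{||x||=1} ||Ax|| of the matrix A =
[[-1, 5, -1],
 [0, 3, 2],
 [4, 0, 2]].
||A||_2 ≈ 5.9539 (= sqrt(largest eigenvalue of A^T A))

||A||_2 = sigma_max(A) = sqrt(lambda_max(A^T A)). Form the symmetric matrix M = A^T A =
[[17, -5, 9],
 [-5, 34, 1],
 [9, 1, 9]].
Its characteristic polynomial (trace, sum of principal 2x2 minors, determinant of M give the coefficients) is
  p(λ) = det(λ I - M) = λ^3 - 60λ^2 + 930λ - 2116.
No integer candidate from the rational root theorem (±divisors of 2116) is a root, so the roots are irrational. The cubic discriminant is Δ = 72407088 > 0, so there are three distinct real roots. p(2) = -488 and p(3) = 161 have opposite signs, so a root lies in (2, 3); Newton's method refines it to λ ≈ 2.7363. p(21) = 215 and p(22) = -48 have opposite signs, so a root lies in (21, 22); Newton's method refines it to λ ≈ 21.8147. p(35) = -191 and p(36) = 260 have opposite signs, so a root lies in (35, 36); Newton's method refines it to λ ≈ 35.449. Check (Vieta): the three roots sum to 60, matching tr M = 60.
So the eigenvalues of A^T A are ≈ 2.7363, 21.8147, 35.449 (all ≥ 0, as they must be for A^T A). The largest is λ_max ≈ 35.449, hence ||A||_2 = sqrt(λ_max) ≈ 5.9539.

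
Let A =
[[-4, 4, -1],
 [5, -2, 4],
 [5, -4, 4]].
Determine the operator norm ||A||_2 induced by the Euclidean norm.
||A||_2 ≈ 11.3114 (= sqrt(largest eigenvalue of A^T A))

||A||_2 = sigma_max(A) = sqrt(lambda_max(A^T A)). Form the symmetric matrix M = A^T A =
[[66, -46, 44],
 [-46, 36, -28],
 [44, -28, 33]].
Its characteristic polynomial (trace, sum of principal 2x2 minors, determinant of M give the coefficients) is
  p(λ) = det(λ I - M) = λ^3 - 135λ^2 + 906λ - 484.
No integer candidate from the rational root theorem (±divisors of 484) is a root, so the roots are irrational. The cubic discriminant is Δ = 8280980244 > 0, so there are three distinct real roots. p(0) = -484 and p(1) = 288 have opposite signs, so a root lies in (0, 1); Newton's method refines it to λ ≈ 0.585. p(6) = 308 and p(7) = -414 have opposite signs, so a root lies in (6, 7); Newton's method refines it to λ ≈ 6.4664. p(127) = -14454 and p(128) = 796 have opposite signs, so a root lies in (127, 128); Newton's method refines it to λ ≈ 127.9486. Check (Vieta): the three roots sum to 135, matching tr M = 135.
So the eigenvalues of A^T A are ≈ 0.585, 6.4664, 127.9486 (all ≥ 0, as they must be for A^T A). The largest is λ_max ≈ 127.9486, hence ||A||_2 = sqrt(λ_max) ≈ 11.3114.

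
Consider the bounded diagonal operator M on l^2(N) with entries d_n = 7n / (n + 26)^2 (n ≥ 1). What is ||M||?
||M|| = 7/104 (attained at n = 26)

For M diagonal, ||M|| = sup_n |d_n|. Treat f(x) = 7x / (x + 26)^2 for real x > 0. By the quotient rule, f'(x) = 7(26 - x)/(x + 26)^3, which is positive for x < 26 and negative for x > 26. So f has a unique maximum at x = 26, and since 26 is a positive integer, the supremum over n ≥ 1 is attained at n = 26: d_26 = 7·26/(26 + 26)^2 = 7·26/2704 = 7/104. Hence ||M|| = 7/104.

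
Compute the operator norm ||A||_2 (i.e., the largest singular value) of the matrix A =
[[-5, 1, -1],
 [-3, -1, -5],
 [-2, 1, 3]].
||A||_2 ≈ 7.1165 (= sqrt(largest eigenvalue of A^T A))

||A||_2 = sigma_max(A) = sqrt(lambda_max(A^T A)). Form the symmetric matrix M = A^T A =
[[38, -4, 14],
 [-4, 3, 7],
 [14, 7, 35]].
Its characteristic polynomial (trace, sum of principal 2x2 minors, determinant of M give the coefficients) is
  p(λ) = det(λ I - M) = λ^3 - 76λ^2 + 1288λ - 196.
No integer candidate from the rational root theorem (±divisors of 196) is a root, so the roots are irrational. The cubic discriminant is Δ = 1035335504 > 0, so there are three distinct real roots. p(0) = -196 and p(1) = 1017 have opposite signs, so a root lies in (0, 1); Newton's method refines it to λ ≈ 0.1536. p(25) = 129 and p(26) = -508 have opposite signs, so a root lies in (25, 26); Newton's method refines it to λ ≈ 25.2025. p(50) = -796 and p(51) = 467 have opposite signs, so a root lies in (50, 51); Newton's method refines it to λ ≈ 50.644. Check (Vieta): the three roots sum to 76, matching tr M = 76.
So the eigenvalues of A^T A are ≈ 0.1536, 25.2025, 50.644 (all ≥ 0, as they must be for A^T A). The largest is λ_max ≈ 50.644, hence ||A||_2 = sqrt(λ_max) ≈ 7.1165.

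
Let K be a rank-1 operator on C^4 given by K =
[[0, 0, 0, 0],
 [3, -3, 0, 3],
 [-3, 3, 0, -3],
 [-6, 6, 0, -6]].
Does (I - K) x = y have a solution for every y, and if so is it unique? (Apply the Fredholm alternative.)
(I - K) is invertible (det(I - K) = 10 ≠ 0), so for every y in C^4 the equation (I - K) x = y has a unique solution.

K has rank 1, so it is an outer product K = u v^T: every row of K is a multiple of one row vector. Reading off the entries, u = (0, 1, -1, -2) and v = (3, -3, 0, 3) (row i of K equals u_i·v^T). A rank-one matrix u v^T satisfies K u = u (v·u) and kills the (3)-dimensional subspace v^⊥, so its characteristic polynomial is lambda^3 (lambda - v·u) with v·u = tr K = -9. Hence the eigenvalues of I - K are 1 (multiplicity 3) and 1 - (-9) = 10, so det(I - K) = 10. (Direct check: I - K =
[[1, 0, 0, 0],
 [-3, 4, 0, -3],
 [3, -3, 1, 3],
 [6, -6, 0, 7]]
has determinant 10.) The finite-dimensional Fredholm alternative says: either (I - K) is invertible, or ker(I - K) ≠ {0} and then range(I - K) = ker((I - K)^*)^⊥, with dim ker(I - K) = dim ker((I - K)^*). Since det(I - K) ≠ 0, 1 is not an eigenvalue of K and ker(I - K) = {0}, so we are in the first case: for every y there is a unique x = (I - K)^(-1) y. Explicitly, by the Sherman–Morrison formula, (I - u v^T)^(-1) = I + u v^T/(1 - v·u), i.e. (I - K)^(-1) = I + K/(10).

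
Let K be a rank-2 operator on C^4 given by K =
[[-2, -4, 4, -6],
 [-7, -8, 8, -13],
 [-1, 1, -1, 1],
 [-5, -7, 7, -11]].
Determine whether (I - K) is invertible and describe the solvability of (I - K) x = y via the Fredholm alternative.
(I - K) is invertible (det(I - K) = 10 ≠ 0), so for every y in C^4 the equation (I - K) x = y has a unique solution.

K has rank 2 and factors as K = U V^T = u1 v1^T + u2 v2^T with u1 = (-2, -3, 1, -3), v1 = (1, 2, -2, 3), u2 = (0, 2, 1, 1), v2 = (-2, -1, 1, -2) (multiplying out reproduces the displayed K). The nonzero eigenvalues of U V^T coincide with those of the 2 x 2 matrix G = V^T U = [[v1·u1, v1·u2], [v2·u1, v2·u2]] = [[-19, 5], [14, -3]], and by the Sylvester determinant identity det(I_4 - U V^T) = det(I_2 - V^T U) = det([[20, -5], [-14, 4]]) = (20)(4) - (-5)(-14) = 10. (Direct check: I - K =
[[3, 4, -4, 6],
 [7, 9, -8, 13],
 [1, -1, 2, -1],
 [5, 7, -7, 12]]
has determinant 10.) The finite-dimensional Fredholm alternative says: either (I - K) is invertible, or ker(I - K) ≠ {0} and then range(I - K) = ker((I - K)^*)^⊥, with dim ker(I - K) = dim ker((I - K)^*). Since det(I - K) ≠ 0, 1 is not an eigenvalue of K and ker(I - K) = {0}, so we are in the first case: for every y there is a unique x = (I - K)^(-1) y. (Explicitly, by the Woodbury identity, (I - U V^T)^(-1) = I + U (I_2 - G)^(-1) V^T.)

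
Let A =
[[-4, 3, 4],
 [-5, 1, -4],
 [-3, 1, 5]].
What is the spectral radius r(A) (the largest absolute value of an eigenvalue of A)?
r(A) ≈ 4.2656

The eigenvalues of A are the roots of its characteristic polynomial. With M = A (coefficients from the trace, the sum of principal 2x2 minors, and det A):
  p(λ) = det(λ I - M) = λ^3 - 2λ^2 + 12λ - 67.
No integer candidate from the rational root theorem (±divisors of 67) is a root, so the roots are irrational. The cubic discriminant is Δ = -100739 < 0, so there is one real root and a complex-conjugate pair. p(3) = -22 and p(4) = 13 have opposite signs, so a root lies in (3, 4); Newton's method refines it to λ ≈ 3.6823. Dividing out (λ - (3.6823)) leaves approximately λ^2 + 1.6823λ + 18.195. For λ^2 + 1.6823λ + 18.195 the discriminant is -69.9495. It is negative, so the remaining roots are the complex-conjugate pair λ ≈ -0.8412 ± 4.1818i. Their product equals the constant term, so |λ|^2 ≈ 18.195 and |λ| ≈ 4.2656.
Thus the eigenvalues (to 4 decimals) are 3.6823 (modulus 3.6823); -0.8412 ± 4.1818i (modulus 4.2656). The spectral radius is the largest modulus: r(A) ≈ 4.2656. (Cross-check: r(A) ≤ ||A||_2 ≈ 8.563; equality holds whenever A is normal, though it can also hold for some non-normal A.)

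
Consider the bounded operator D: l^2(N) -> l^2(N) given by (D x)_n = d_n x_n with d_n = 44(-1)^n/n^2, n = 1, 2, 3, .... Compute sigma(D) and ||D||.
sigma(D) = {44(-1)^n/n^2 : n ≥ 1} ∪ {0}; ||D|| = 44

A bounded diagonal operator on l^2 with diagonal entries d_n has spectrum equal to the closure of {d_n : n ≥ 1}: every d_n is an eigenvalue (with eigenvector e_n), so {d_n} ⊂ sigma(D); the spectrum is closed, so its closure is too; and for lambda not in the closure, (D - lambda I) has bounded inverse (the diagonal entries 1/(d_n - lambda) are bounded). For our sequence d_n = 44(-1)^n/n^2, n = 1, 2, 3, ...:
  - {d_n} = {44(-1)^n/n^2 : n ≥ 1}; the only limit point is 0
  - closure = {44(-1)^n/n^2 : n ≥ 1} ∪ {0}
For the norm: a diagonal operator has ||D|| = sup_n |d_n|. Here |d_n| = 44/n^2 is decreasing, so sup_n |d_n| = |d_1| = 44. So ||D|| = 44.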